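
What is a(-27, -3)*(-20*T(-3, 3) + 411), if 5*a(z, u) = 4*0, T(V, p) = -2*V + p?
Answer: 0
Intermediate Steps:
T(V, p) = p - 2*V
a(z, u) = 0 (a(z, u) = (4*0)/5 = (1/5)*0 = 0)
a(-27, -3)*(-20*T(-3, 3) + 411) = 0*(-20*(3 - 2*(-3)) + 411) = 0*(-20*(3 + 6) + 411) = 0*(-20*9 + 411) = 0*(-180 + 411) = 0*231 = 0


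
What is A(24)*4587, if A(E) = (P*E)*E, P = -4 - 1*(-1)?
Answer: -7926336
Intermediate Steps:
P = -3 (P = -4 + 1 = -3)
A(E) = -3*E**2 (A(E) = (-3*E)*E = -3*E**2)
A(24)*4587 = -3*24**2*4587 = -3*576*4587 = -1728*4587 = -7926336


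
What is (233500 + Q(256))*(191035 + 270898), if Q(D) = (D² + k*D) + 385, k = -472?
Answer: 82496152537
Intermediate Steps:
Q(D) = 385 + D² - 472*D (Q(D) = (D² - 472*D) + 385 = 385 + D² - 472*D)
(233500 + Q(256))*(191035 + 270898) = (233500 + (385 + 256² - 472*256))*(191035 + 270898) = (233500 + (385 + 65536 - 120832))*461933 = (233500 - 54911)*461933 = 178589*461933 = 82496152537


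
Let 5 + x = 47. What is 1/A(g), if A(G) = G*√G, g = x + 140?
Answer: √182/33124 ≈ 0.00040728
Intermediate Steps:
x = 42 (x = -5 + 47 = 42)
g = 182 (g = 42 + 140 = 182)
A(G) = G^(3/2)
1/A(g) = 1/(182^(3/2)) = 1/(182*√182) = √182/33124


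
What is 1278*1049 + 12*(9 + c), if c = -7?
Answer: 1340646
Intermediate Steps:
1278*1049 + 12*(9 + c) = 1278*1049 + 12*(9 - 7) = 1340622 + 12*2 = 1340622 + 24 = 1340646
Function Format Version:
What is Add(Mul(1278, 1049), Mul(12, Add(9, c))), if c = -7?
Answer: 1340646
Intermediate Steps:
Add(Mul(1278, 1049), Mul(12, Add(9, c))) = Add(Mul(1278, 1049), Mul(12, Add(9, -7))) = Add(1340622, Mul(12, 2)) = Add(1340622, 24) = 1340646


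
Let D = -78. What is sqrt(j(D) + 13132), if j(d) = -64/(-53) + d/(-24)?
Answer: sqrt(147601237)/106 ≈ 114.61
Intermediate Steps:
j(d) = 64/53 - d/24 (j(d) = -64*(-1/53) + d*(-1/24) = 64/53 - d/24)
sqrt(j(D) + 13132) = sqrt((64/53 - 1/24*(-78)) + 13132) = sqrt((64/53 + 13/4) + 13132) = sqrt(945/212 + 13132) = sqrt(2784929/212) = sqrt(147601237)/106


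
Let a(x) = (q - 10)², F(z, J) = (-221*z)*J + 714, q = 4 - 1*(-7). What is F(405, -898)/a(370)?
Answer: 80376204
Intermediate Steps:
q = 11 (q = 4 + 7 = 11)
F(z, J) = 714 - 221*J*z (F(z, J) = -221*J*z + 714 = 714 - 221*J*z)
a(x) = 1 (a(x) = (11 - 10)² = 1² = 1)
F(405, -898)/a(370) = (714 - 221*(-898)*405)/1 = (714 + 80375490)*1 = 80376204*1 = 80376204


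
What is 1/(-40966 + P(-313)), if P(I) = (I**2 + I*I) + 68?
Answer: 1/155040 ≈ 6.4499e-6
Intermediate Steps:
P(I) = 68 + 2*I**2 (P(I) = (I**2 + I**2) + 68 = 2*I**2 + 68 = 68 + 2*I**2)
1/(-40966 + P(-313)) = 1/(-40966 + (68 + 2*(-313)**2)) = 1/(-40966 + (68 + 2*97969)) = 1/(-40966 + (68 + 195938)) = 1/(-40966 + 196006) = 1/155040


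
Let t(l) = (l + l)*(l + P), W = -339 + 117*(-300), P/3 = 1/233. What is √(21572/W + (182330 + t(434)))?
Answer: √38117763009828371058/8257287 ≈ 747.70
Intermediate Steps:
P = 3/233 ≈ 0.012876
W = -35439 (W = -339 - 35100 = -35439)
t(l) = 2*l*(3/233 + l) (t(l) = (l + l)*(l + 3/233) = (2*l)*(3/233 + l) = 2*l*(3/233 + l))
√(21572/W + (182330 + t(434))) = √(21572/(-35439) + (182330 + (2/233)*434*(3 + 233*434))) = √(21572*(-1/35439) + (182330 + (2/233)*434*(3 + 101122))) = √(-21572/35439 + (182330 + (2/233)*434*101125)) = √(-21572/35439 + (182330 + 87776500/233)) = √(-21572/35439 + 130259390/233) = √(4616257495934/8257287) = √38117763009828371058/8257287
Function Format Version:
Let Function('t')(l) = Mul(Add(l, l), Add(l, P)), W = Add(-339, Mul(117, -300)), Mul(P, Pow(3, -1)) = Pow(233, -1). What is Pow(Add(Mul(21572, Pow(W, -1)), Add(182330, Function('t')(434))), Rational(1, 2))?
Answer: Mul(Rational(1, 8257287), Pow(38117763009828371058, Rational(1, 2))) ≈ 747.70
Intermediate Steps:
P = Rational(3, 233) (P = Mul(3, Pow(233, -1)) = Mul(3, Rational(1, 233)) = Rational(3, 233) ≈ 0.012876)
W = -35439 (W = Add(-339, -35100) = -35439)
Function('t')(l) = Mul(2, l, Add(Rational(3, 233), l)) (Function('t')(l) = Mul(Add(l, l), Add(l, Rational(3, 233))) = Mul(Mul(2, l), Add(Rational(3, 233), l)) = Mul(2, l, Add(Rational(3, 233), l)))
Pow(Add(Mul(21572, Pow(W, -1)), Add(182330, Function('t')(434))), Rational(1, 2)) = Pow(Add(Mul(21572, Pow(-35439, -1)), Add(182330, Mul(Rational(2, 233), 434, Add(3, Mul(233, 434))))), Rational(1, 2)) = Pow(Add(Mul(21572, Rational(-1, 35439)), Add(182330, Mul(Rational(2, 233), 434, Add(3, 101122)))), Rational(1, 2)) = Pow(Add(Rational(-21572, 35439), Add(182330, Mul(Rational(2, 233), 434, 101125))), Rational(1, 2)) = Pow(Add(Rational(-21572, 35439), Add(182330, Rational(87776500, 233))), Rational(1, 2)) = Pow(Add(Rational(-21572, 35439), Rational(130259390, 233)), Rational(1, 2)) = Pow(Rational(4616257495934, 8257287), Rational(1, 2)) = Mul(Rational(1, 8257287), Pow(38117763009828371058, Rational(1, 2)))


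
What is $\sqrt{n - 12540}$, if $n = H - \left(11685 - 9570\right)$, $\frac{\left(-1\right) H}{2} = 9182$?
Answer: $i \sqrt{33019} \approx 181.71 i$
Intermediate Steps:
$H = -18364$ ($H = \left(-2\right) 9182 = -18364$)
$n = -20479$ ($n = -18364 - \left(11685 - 9570\right) = -18364 - 2115 = -20479$)
$\sqrt{n - 12540} = \sqrt{-20479 - 12540} = \sqrt{-33019} = i \sqrt{33019}$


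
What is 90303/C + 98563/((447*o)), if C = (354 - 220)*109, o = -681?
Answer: 26049254143/4446168642 ≈ 5.8588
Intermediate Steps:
C = 14606 (C = 134*109 = 14606)
90303/C + 98563/((447*o)) = 90303/14606 + 98563/((447*(-681))) = 90303*(1/14606) + 98563/(-304407) = 90303/14606 + 98563*(-1/304407) = 90303/14606 - 98563/304407 = 26049254143/4446168642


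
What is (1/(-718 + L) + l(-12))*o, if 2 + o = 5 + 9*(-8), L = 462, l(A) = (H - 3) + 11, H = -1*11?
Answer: 53061/256 ≈ 207.27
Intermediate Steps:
H = -11
l(A) = -3 (l(A) = (-11 - 3) + 11 = -14 + 11 = -3)
o = -69 (o = -2 + (5 + 9*(-8)) = -2 + (5 - 72) = -2 - 67 = -69)
(1/(-718 + L) + l(-12))*o = (1/(-718 + 462) - 3)*(-69) = (1/(-256) - 3)*(-69) = (-1/256 - 3)*(-69) = -769/256*(-69) = 53061/256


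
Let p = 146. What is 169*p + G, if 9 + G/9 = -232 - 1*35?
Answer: 22190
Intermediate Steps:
G = -2484 (G = -81 + 9*(-232 - 1*35) = -81 + 9*(-232 - 35) = -81 + 9*(-267) = -81 - 2403 = -2484)
169*p + G = 169*146 - 2484 = 24674 - 2484 = 22190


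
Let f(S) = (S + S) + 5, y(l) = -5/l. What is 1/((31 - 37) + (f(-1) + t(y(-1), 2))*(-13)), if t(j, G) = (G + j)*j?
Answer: -1/500 ≈ -0.0020000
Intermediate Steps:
t(j, G) = j*(G + j)
f(S) = 5 + 2*S (f(S) = 2*S + 5 = 5 + 2*S)
1/((31 - 37) + (f(-1) + t(y(-1), 2))*(-13)) = 1/((31 - 37) + ((5 + 2*(-1)) + (-5/(-1))*(2 - 5/(-1)))*(-13)) = 1/(-6 + ((5 - 2) + (-5*(-1))*(2 - 5*(-1)))*(-13)) = 1/(-6 + (3 + 5*(2 + 5))*(-13)) = 1/(-6 + (3 + 5*7)*(-13)) = 1/(-6 + (3 + 35)*(-13)) = 1/(-6 + 38*(-13)) = 1/(-6 - 494) = 1/(-500) = -1/500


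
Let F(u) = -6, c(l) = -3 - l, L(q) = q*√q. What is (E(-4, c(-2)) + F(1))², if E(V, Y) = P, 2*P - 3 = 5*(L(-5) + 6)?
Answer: (21 - 25*I*√5)²/4 ≈ -671.0 - 586.97*I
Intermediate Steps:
L(q) = q^(3/2)
P = 33/2 - 25*I*√5/2 (P = 3/2 + (5*((-5)^(3/2) + 6))/2 = 3/2 + (5*(-5*I*√5 + 6))/2 = 3/2 + (5*(6 - 5*I*√5))/2 = 3/2 + (30 - 25*I*√5)/2 = 3/2 + (15 - 25*I*√5/2) = 33/2 - 25*I*√5/2 ≈ 16.5 - 27.951*I)
E(V, Y) = 33/2 - 25*I*√5/2
(E(-4, c(-2)) + F(1))² = ((33/2 - 25*I*√5/2) - 6)² = (21/2 - 25*I*√5/2)²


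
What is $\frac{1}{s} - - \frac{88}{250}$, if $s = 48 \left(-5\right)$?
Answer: $\frac{2087}{6000} \approx 0.34783$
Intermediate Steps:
$s = -240$
$\frac{1}{s} - - \frac{88}{250} = \frac{1}{-240} - - \frac{88}{250} = - \frac{1}{240} - \left(-88\right) \frac{1}{250} = - \frac{1}{240} - - \frac{44}{125} = - \frac{1}{240} + \frac{44}{125} = \frac{2087}{6000}$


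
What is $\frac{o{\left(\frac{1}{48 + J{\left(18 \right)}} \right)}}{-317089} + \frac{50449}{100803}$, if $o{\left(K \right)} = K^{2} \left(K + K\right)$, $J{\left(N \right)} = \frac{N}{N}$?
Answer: $\frac{1882010224337083}{3760476454720083} \approx 0.50047$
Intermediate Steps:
$J{\left(N \right)} = 1$
$o{\left(K \right)} = 2 K^{3}$ ($o{\left(K \right)} = K^{2} \cdot 2 K = 2 K^{3}$)
$\frac{o{\left(\frac{1}{48 + J{\left(18 \right)}} \right)}}{-317089} + \frac{50449}{100803} = \frac{2 \left(\frac{1}{48 + 1}\right)^{3}}{-317089} + \frac{50449}{100803} = 2 \left(\frac{1}{49}\right)^{3} \left(- \frac{1}{317089}\right) + 50449 \cdot \frac{1}{100803} = \frac{2}{117649} \left(- \frac{1}{317089}\right) + \frac{50449}{100803} = - \frac{2}{37305203761} + \frac{50449}{100803} = \frac{1882010224337083}{3760476454720083}$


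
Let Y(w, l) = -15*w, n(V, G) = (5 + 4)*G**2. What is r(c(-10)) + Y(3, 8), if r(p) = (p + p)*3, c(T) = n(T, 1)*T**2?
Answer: 5355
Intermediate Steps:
n(V, G) = 9*G**2
c(T) = 9*T**2 (c(T) = (9*1**2)*T**2 = (9*1)*T**2 = 9*T**2)
r(p) = 6*p (r(p) = (2*p)*3 = 6*p)
r(c(-10)) + Y(3, 8) = 6*(9*(-10)**2) - 15*3 = 6*(9*100) - 45 = 6*900 - 45 = 5400 - 45 = 5355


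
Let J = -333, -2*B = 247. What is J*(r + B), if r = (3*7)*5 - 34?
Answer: 34965/2 ≈ 17483.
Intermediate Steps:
B = -247/2 (B = -1/2*247 = -247/2 ≈ -123.50)
r = 71 (r = 21*5 - 34 = 105 - 34 = 71)
J*(r + B) = -333*(71 - 247/2) = -333*(-105/2) = 34965/2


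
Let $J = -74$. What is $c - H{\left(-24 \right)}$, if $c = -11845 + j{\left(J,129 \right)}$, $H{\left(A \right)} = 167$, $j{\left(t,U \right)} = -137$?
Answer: $-12149$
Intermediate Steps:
$c = -11982$ ($c = -11845 - 137 = -11982$)
$c - H{\left(-24 \right)} = -11982 - 167 = -12149$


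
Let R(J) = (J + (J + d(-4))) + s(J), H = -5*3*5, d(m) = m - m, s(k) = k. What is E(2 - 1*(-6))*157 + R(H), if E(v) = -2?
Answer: -539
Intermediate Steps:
d(m) = 0
H = -75 (H = -15*5 = -75)
R(J) = 3*J (R(J) = (J + (J + 0)) + J = (J + J) + J = 2*J + J = 3*J)
E(2 - 1*(-6))*157 + R(H) = -2*157 + 3*(-75) = -314 - 225 = -539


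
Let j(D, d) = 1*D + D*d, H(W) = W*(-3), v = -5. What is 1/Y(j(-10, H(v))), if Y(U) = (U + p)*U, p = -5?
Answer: 1/26400 ≈ 3.7879e-5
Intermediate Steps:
H(W) = -3*W
j(D, d) = D + D*d
Y(U) = U*(-5 + U) (Y(U) = (U - 5)*U = (-5 + U)*U = U*(-5 + U))
1/Y(j(-10, H(v))) = 1/((-10*(1 - 3*(-5)))*(-5 - 10*(1 - 3*(-5)))) = 1/((-10*(1 + 15))*(-5 - 10*(1 + 15))) = 1/((-10*16)*(-5 - 10*16)) = 1/(-160*(-5 - 160)) = 1/(-160*(-165)) = 1/26400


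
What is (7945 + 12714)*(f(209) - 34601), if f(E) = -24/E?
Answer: -149398306147/209 ≈ -7.1482e+8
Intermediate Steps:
(7945 + 12714)*(f(209) - 34601) = (7945 + 12714)*(-24/209 - 34601) = 20659*(-24*1/209 - 34601) = 20659*(-24/209 - 34601) = 20659*(-7231633/209) = -149398306147/209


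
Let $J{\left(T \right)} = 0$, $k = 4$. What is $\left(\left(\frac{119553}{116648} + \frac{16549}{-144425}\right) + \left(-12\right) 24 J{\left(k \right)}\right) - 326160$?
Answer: $- \frac{784966494049961}{2406698200} \approx -3.2616 \cdot 10^{5}$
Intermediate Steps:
$\left(\left(\frac{119553}{116648} + \frac{16549}{-144425}\right) + \left(-12\right) 24 J{\left(k \right)}\right) - 326160 = \left(\left(\frac{119553}{116648} + \frac{16549}{-144425}\right) + \left(-12\right) 24 \cdot 0\right) - 326160 = \left(\left(119553 \cdot \frac{1}{116648} + 16549 \left(- \frac{1}{144425}\right)\right) - 0\right) - 326160 = \left(\left(\frac{17079}{16664} - \frac{16549}{144425}\right) + 0\right) - 326160 = \left(\frac{2190862039}{2406698200} + 0\right) - 326160 = \frac{2190862039}{2406698200} - 326160 = - \frac{784966494049961}{2406698200}$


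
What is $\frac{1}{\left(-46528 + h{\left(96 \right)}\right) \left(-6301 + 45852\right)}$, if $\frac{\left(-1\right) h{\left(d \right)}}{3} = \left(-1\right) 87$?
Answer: $- \frac{1}{1829906117} \approx -5.4648 \cdot 10^{-10}$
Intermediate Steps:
$h{\left(d \right)} = 261$ ($h{\left(d \right)} = - 3 \left(\left(-1\right) 87\right) = \left(-3\right) \left(-87\right) = 261$)
$\frac{1}{\left(-46528 + h{\left(96 \right)}\right) \left(-6301 + 45852\right)} = \frac{1}{\left(-46528 + 261\right) \left(-6301 + 45852\right)} = \frac{1}{\left(-46267\right) 39551} = \frac{1}{-1829906117} = - \frac{1}{1829906117}$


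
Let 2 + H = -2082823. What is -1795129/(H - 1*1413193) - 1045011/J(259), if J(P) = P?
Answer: -3652912327787/905468662 ≈ -4034.3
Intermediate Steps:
H = -2082825 (H = -2 - 2082823 = -2082825)
-1795129/(H - 1*1413193) - 1045011/J(259) = -1795129/(-2082825 - 1*1413193) - 1045011/259 = -1795129/(-2082825 - 1413193) - 1045011*1/259 = -1795129/(-3496018) - 1045011/259 = -1795129*(-1/3496018) - 1045011/259 = 1795129/3496018 - 1045011/259 = -3652912327787/905468662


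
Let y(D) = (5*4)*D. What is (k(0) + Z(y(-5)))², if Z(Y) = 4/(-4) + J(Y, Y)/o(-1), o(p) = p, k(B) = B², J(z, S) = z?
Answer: 9801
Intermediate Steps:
y(D) = 20*D
Z(Y) = -1 - Y (Z(Y) = 4/(-4) + Y/(-1) = 4*(-¼) + Y*(-1) = -1 - Y)
(k(0) + Z(y(-5)))² = (0² + (-1 - 20*(-5)))² = (0 + (-1 - 1*(-100)))² = (0 + (-1 + 100))² = (0 + 99)² = 99² = 9801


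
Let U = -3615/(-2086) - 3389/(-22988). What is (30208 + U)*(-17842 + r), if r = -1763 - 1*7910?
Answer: -406731623295115/489316 ≈ -8.3122e+8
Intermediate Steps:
r = -9673 (r = -1763 - 7910 = -9673)
U = 920113/489316 (U = -3615*(-1/2086) - 3389*(-1/22988) = 3615/2086 + 3389/22988 = 920113/489316 ≈ 1.8804)
(30208 + U)*(-17842 + r) = (30208 + 920113/489316)*(-17842 - 9673) = (14782177841/489316)*(-27515) = -406731623295115/489316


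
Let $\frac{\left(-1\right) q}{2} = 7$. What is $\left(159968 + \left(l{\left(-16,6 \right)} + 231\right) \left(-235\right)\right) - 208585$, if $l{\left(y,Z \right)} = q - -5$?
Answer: $-100787$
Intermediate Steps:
$q = -14$ ($q = \left(-2\right) 7 = -14$)
$l{\left(y,Z \right)} = -9$ ($l{\left(y,Z \right)} = -14 - -5 = -14 + 5 = -9$)
$\left(159968 + \left(l{\left(-16,6 \right)} + 231\right) \left(-235\right)\right) - 208585 = \left(159968 + \left(-9 + 231\right) \left(-235\right)\right) - 208585 = \left(159968 + 222 \left(-235\right)\right) - 208585 = \left(159968 - 52170\right) - 208585 = 107798 - 208585 = -100787$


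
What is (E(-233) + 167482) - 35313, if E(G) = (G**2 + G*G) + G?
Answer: 240514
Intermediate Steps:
E(G) = G + 2*G**2 (E(G) = (G**2 + G**2) + G = 2*G**2 + G = G + 2*G**2)
(E(-233) + 167482) - 35313 = (-233*(1 + 2*(-233)) + 167482) - 35313 = (-233*(1 - 466) + 167482) - 35313 = (-233*(-465) + 167482) - 35313 = (108345 + 167482) - 35313 = 275827 - 35313 = 240514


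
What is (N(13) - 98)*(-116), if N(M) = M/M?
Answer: 11252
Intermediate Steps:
N(M) = 1
(N(13) - 98)*(-116) = (1 - 98)*(-116) = -97*(-116) = 11252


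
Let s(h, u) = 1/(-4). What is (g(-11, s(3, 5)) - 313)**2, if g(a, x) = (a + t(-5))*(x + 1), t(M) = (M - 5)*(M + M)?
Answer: 970225/16 ≈ 60639.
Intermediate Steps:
s(h, u) = -1/4
t(M) = 2*M*(-5 + M) (t(M) = (-5 + M)*(2*M) = 2*M*(-5 + M))
g(a, x) = (1 + x)*(100 + a) (g(a, x) = (a + 2*(-5)*(-5 - 5))*(x + 1) = (a + 2*(-5)*(-10))*(1 + x) = (a + 100)*(1 + x) = (100 + a)*(1 + x) = (1 + x)*(100 + a))
(g(-11, s(3, 5)) - 313)**2 = ((100 - 11 + 100*(-1/4) - 11*(-1/4)) - 313)**2 = ((100 - 11 - 25 + 11/4) - 313)**2 = (267/4 - 313)**2 = (-985/4)**2 = 970225/16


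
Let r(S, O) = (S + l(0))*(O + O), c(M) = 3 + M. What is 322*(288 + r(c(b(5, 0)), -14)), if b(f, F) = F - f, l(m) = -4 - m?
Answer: 146832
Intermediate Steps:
r(S, O) = 2*O*(-4 + S) (r(S, O) = (S + (-4 - 1*0))*(O + O) = (S + (-4 + 0))*(2*O) = (S - 4)*(2*O) = (-4 + S)*(2*O) = 2*O*(-4 + S))
322*(288 + r(c(b(5, 0)), -14)) = 322*(288 + 2*(-14)*(-4 + (3 + (0 - 1*5)))) = 322*(288 + 2*(-14)*(-4 + (3 + (0 - 5)))) = 322*(288 + 2*(-14)*(-4 + (3 - 5))) = 322*(288 + 2*(-14)*(-4 - 2)) = 322*(288 + 2*(-14)*(-6)) = 322*(288 + 168) = 322*456 = 146832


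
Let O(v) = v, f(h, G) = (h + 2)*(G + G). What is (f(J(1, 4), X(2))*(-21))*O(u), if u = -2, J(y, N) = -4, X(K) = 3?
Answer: -504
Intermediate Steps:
f(h, G) = 2*G*(2 + h) (f(h, G) = (2 + h)*(2*G) = 2*G*(2 + h))
(f(J(1, 4), X(2))*(-21))*O(u) = ((2*3*(2 - 4))*(-21))*(-2) = ((2*3*(-2))*(-21))*(-2) = -12*(-21)*(-2) = 252*(-2) = -504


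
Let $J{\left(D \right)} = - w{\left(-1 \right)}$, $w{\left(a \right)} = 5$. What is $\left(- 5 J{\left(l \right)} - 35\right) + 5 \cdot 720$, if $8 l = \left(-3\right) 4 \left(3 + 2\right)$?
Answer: $3590$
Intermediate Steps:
$l = - \frac{15}{2}$ ($l = \frac{\left(-3\right) 4 \left(3 + 2\right)}{8} = \frac{\left(-12\right) 5}{8} = \frac{1}{8} \left(-60\right) = - \frac{15}{2} \approx -7.5$)
$J{\left(D \right)} = -5$ ($J{\left(D \right)} = \left(-1\right) 5 = -5$)
$\left(- 5 J{\left(l \right)} - 35\right) + 5 \cdot 720 = \left(\left(-5\right) \left(-5\right) - 35\right) + 5 \cdot 720 = \left(25 - 35\right) + 3600 = -10 + 3600 = 3590$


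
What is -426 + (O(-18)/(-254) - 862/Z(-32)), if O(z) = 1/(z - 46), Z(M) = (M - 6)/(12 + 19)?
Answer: 85620371/308864 ≈ 277.21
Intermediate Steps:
Z(M) = -6/31 + M/31 (Z(M) = (-6 + M)/31 = (-6 + M)*(1/31) = -6/31 + M/31)
O(z) = 1/(-46 + z)
-426 + (O(-18)/(-254) - 862/Z(-32)) = -426 + (1/(-46 - 18*(-254)) - 862/(-6/31 + (1/31)*(-32))) = -426 + (-1/254/(-64) - 862/(-6/31 - 32/31)) = -426 + (-1/64*(-1/254) - 862/(-38/31)) = -426 + (1/16256 - 862*(-31/38)) = -426 + (1/16256 + 13361/19) = -426 + 217196435/308864 = 85620371/308864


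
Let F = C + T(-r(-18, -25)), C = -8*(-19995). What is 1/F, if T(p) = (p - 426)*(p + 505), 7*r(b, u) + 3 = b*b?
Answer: -49/2777802 ≈ -1.7640e-5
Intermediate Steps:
r(b, u) = -3/7 + b²/7 (r(b, u) = -3/7 + (b*b)/7 = -3/7 + b²/7)
C = 159960
T(p) = (-426 + p)*(505 + p)
F = -2777802/49 (F = 159960 + (-215130 + (-(-3/7 + (⅐)*(-18)²))² + 79*(-(-3/7 + (⅐)*(-18)²))) = 159960 + (-215130 + (-(-3/7 + (⅐)*324))² + 79*(-(-3/7 + (⅐)*324))) = 159960 + (-215130 + (-(-3/7 + 324/7))² + 79*(-(-3/7 + 324/7))) = 159960 + (-215130 + (-1*321/7)² + 79*(-1*321/7)) = 159960 + (-215130 + (-321/7)² + 79*(-321/7)) = 159960 + (-215130 + 103041/49 - 25359/7) = 159960 - 10615842/49 = -2777802/49 ≈ -56690.)
1/F = 1/(-2777802/49) = -49/2777802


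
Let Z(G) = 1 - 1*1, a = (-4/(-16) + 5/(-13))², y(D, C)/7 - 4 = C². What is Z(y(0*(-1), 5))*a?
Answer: 0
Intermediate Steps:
y(D, C) = 28 + 7*C²
a = 49/2704 (a = (-4*(-1/16) + 5*(-1/13))² = (¼ - 5/13)² = (-7/52)² = 49/2704 ≈ 0.018121)
Z(G) = 0 (Z(G) = 1 - 1 = 0)
Z(y(0*(-1), 5))*a = 0*(49/2704) = 0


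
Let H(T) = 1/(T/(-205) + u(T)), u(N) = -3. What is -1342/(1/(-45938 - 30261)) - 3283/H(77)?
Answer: 20965378726/205 ≈ 1.0227e+8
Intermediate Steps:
H(T) = 1/(-3 - T/205) (H(T) = 1/(T/(-205) - 3) = 1/(T*(-1/205) - 3) = 1/(-T/205 - 3) = 1/(-3 - T/205))
-1342/(1/(-45938 - 30261)) - 3283/H(77) = -1342/(1/(-45938 - 30261)) - 3283/((-205/(615 + 77))) = -1342/(1/(-76199)) - 3283/((-205/692)) = -1342/(-1/76199) - 3283/((-205*1/692)) = -1342*(-76199) - 3283/(-205/692) = 102259058 - 3283*(-692/205) = 102259058 + 2271836/205 = 20965378726/205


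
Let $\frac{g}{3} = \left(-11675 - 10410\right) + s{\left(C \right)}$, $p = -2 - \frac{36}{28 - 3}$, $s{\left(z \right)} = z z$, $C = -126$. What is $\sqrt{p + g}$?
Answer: $\frac{i \sqrt{465761}}{5} \approx 136.49 i$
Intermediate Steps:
$s{\left(z \right)} = z^{2}$
$p = - \frac{86}{25}$ ($p = -2 - \frac{36}{25} = - \frac{86}{25} \approx -3.44$)
$g = -18627$ ($g = 3 \left(\left(-11675 - 10410\right) + \left(-126\right)^{2}\right) = 3 \left(-22085 + 15876\right) = 3 \left(-6209\right) = -18627$)
$\sqrt{p + g} = \sqrt{- \frac{86}{25} - 18627} = \sqrt{- \frac{465761}{25}} = \frac{i \sqrt{465761}}{5}$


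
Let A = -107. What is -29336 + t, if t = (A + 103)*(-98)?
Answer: -28944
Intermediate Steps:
t = 392 (t = (-107 + 103)*(-98) = -4*(-98) = 392)
-29336 + t = -29336 + 392 = -28944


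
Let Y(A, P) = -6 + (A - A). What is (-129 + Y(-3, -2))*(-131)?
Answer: 17685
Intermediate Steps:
Y(A, P) = -6 (Y(A, P) = -6 + 0 = -6)
(-129 + Y(-3, -2))*(-131) = (-129 - 6)*(-131) = -135*(-131) = 17685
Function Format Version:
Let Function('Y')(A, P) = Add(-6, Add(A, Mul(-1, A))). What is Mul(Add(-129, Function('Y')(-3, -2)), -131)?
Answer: 17685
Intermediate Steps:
Function('Y')(A, P) = -6 (Function('Y')(A, P) = Add(-6, 0) = -6)
Mul(Add(-129, Function('Y')(-3, -2)), -131) = Mul(Add(-129, -6), -131) = Mul(-135, -131) = 17685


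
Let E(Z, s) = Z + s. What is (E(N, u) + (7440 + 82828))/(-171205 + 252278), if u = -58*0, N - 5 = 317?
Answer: 90590/81073 ≈ 1.1174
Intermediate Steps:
N = 322 (N = 5 + 317 = 322)
u = 0
(E(N, u) + (7440 + 82828))/(-171205 + 252278) = ((322 + 0) + (7440 + 82828))/(-171205 + 252278) = (322 + 90268)/81073 = 90590*(1/81073) = 90590/81073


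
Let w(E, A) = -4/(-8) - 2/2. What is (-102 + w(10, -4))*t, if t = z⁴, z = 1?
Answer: -205/2 ≈ -102.50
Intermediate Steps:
w(E, A) = -½ (w(E, A) = -4*(-⅛) - 2*½ = ½ - 1 = -½)
t = 1 (t = 1⁴ = 1)
(-102 + w(10, -4))*t = (-102 - ½)*1 = -205/2*1 = -205/2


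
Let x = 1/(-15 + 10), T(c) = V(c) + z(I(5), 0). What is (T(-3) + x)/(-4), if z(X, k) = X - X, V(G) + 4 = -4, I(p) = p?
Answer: 41/20 ≈ 2.0500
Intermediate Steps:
V(G) = -8 (V(G) = -4 - 4 = -8)
z(X, k) = 0
T(c) = -8 (T(c) = -8 + 0 = -8)
x = -1/5 (x = 1/(-5) = -1/5 ≈ -0.20000)
(T(-3) + x)/(-4) = (-8 - 1/5)/(-4) = -41/5*(-1/4) = 41/20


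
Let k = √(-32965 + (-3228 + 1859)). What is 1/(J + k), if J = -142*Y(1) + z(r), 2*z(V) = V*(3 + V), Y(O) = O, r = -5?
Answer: -137/53103 - I*√34334/53103 ≈ -0.0025799 - 0.0034893*I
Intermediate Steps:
z(V) = V*(3 + V)/2 (z(V) = (V*(3 + V))/2 = V*(3 + V)/2)
J = -137 (J = -142*1 + (½)*(-5)*(3 - 5) = -142 + (½)*(-5)*(-2) = -142 + 5 = -137)
k = I*√34334 (k = √(-32965 - 1369) = √(-34334) = I*√34334 ≈ 185.29*I)
1/(J + k) = 1/(-137 + I*√34334)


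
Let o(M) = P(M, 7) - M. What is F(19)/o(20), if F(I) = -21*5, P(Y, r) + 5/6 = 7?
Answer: 630/83 ≈ 7.5904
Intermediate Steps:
P(Y, r) = 37/6 (P(Y, r) = -5/6 + 7 = 37/6)
F(I) = -105
o(M) = 37/6 - M
F(19)/o(20) = -105/(37/6 - 1*20) = -105/(37/6 - 20) = -105/(-83/6) = -105*(-6/83) = 630/83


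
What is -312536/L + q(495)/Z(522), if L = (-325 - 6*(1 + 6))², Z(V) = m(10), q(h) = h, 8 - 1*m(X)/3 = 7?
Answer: 21911149/134689 ≈ 162.68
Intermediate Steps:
m(X) = 3 (m(X) = 24 - 3*7 = 24 - 21 = 3)
Z(V) = 3
L = 134689 (L = (-325 - 6*7)² = (-325 - 42)² = (-367)² = 134689)
-312536/L + q(495)/Z(522) = -312536/134689 + 495/3 = -312536*1/134689 + 495*(⅓) = -312536/134689 + 165 = 21911149/134689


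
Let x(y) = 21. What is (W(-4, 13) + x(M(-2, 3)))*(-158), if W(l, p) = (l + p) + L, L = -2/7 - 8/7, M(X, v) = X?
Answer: -31600/7 ≈ -4514.3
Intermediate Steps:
L = -10/7 (L = -2*1/7 - 8*1/7 = -2/7 - 8/7 = -10/7 ≈ -1.4286)
W(l, p) = -10/7 + l + p (W(l, p) = (l + p) - 10/7 = -10/7 + l + p)
(W(-4, 13) + x(M(-2, 3)))*(-158) = ((-10/7 - 4 + 13) + 21)*(-158) = (53/7 + 21)*(-158) = (200/7)*(-158) = -31600/7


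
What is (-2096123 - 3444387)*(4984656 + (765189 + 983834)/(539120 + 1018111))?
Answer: -43006893538861105090/1557231 ≈ -2.7618e+13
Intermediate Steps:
(-2096123 - 3444387)*(4984656 + (765189 + 983834)/(539120 + 1018111)) = -5540510*(4984656 + 1749023/1557231) = -5540510*7762262596559/1557231 = -43006893538861105090/1557231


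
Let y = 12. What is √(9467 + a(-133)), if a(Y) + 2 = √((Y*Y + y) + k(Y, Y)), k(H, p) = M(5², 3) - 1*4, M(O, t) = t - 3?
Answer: √(9465 + √17697) ≈ 97.969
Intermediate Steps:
M(O, t) = -3 + t
k(H, p) = -4 (k(H, p) = (-3 + 3) - 1*4 = 0 - 4 = -4)
a(Y) = -2 + √(8 + Y²) (a(Y) = -2 + √((Y*Y + 12) - 4) = -2 + √((Y² + 12) - 4) = -2 + √((12 + Y²) - 4) = -2 + √(8 + Y²))
√(9467 + a(-133)) = √(9467 + (-2 + √(8 + (-133)²))) = √(9467 + (-2 + √(8 + 17689))) = √(9467 + (-2 + √17697)) = √(9465 + √17697)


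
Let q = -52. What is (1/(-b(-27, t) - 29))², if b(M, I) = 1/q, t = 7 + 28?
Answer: 2704/2271049 ≈ 0.0011906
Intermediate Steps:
t = 35
b(M, I) = -1/52 (b(M, I) = 1/(-52) = -1/52)
(1/(-b(-27, t) - 29))² = (1/(-1*(-1/52) - 29))² = (1/(1/52 - 29))² = (1/(-1507/52))² = (-52/1507)² = 2704/2271049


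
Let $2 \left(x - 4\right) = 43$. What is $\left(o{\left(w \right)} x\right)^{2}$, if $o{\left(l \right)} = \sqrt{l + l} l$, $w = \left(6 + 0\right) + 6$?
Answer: $2247264$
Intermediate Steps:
$x = \frac{51}{2}$ ($x = 4 + \frac{1}{2} \cdot 43 = 4 + \frac{43}{2} = \frac{51}{2} \approx 25.5$)
$w = 12$ ($w = 6 + 6 = 12$)
$o{\left(l \right)} = \sqrt{2} l^{\frac{3}{2}}$ ($o{\left(l \right)} = \sqrt{2 l} l = \sqrt{2} \sqrt{l} l = \sqrt{2} l^{\frac{3}{2}}$)
$\left(o{\left(w \right)} x\right)^{2} = \left(\sqrt{2} \cdot 12^{\frac{3}{2}} \cdot \frac{51}{2}\right)^{2} = \left(\sqrt{2} \cdot 24 \sqrt{3} \cdot \frac{51}{2}\right)^{2} = \left(24 \sqrt{6} \cdot \frac{51}{2}\right)^{2} = \left(612 \sqrt{6}\right)^{2} = 2247264$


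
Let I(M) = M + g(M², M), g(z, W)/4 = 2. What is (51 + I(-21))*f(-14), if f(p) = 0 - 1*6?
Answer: -228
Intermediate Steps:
f(p) = -6 (f(p) = 0 - 6 = -6)
g(z, W) = 8 (g(z, W) = 4*2 = 8)
I(M) = 8 + M (I(M) = M + 8 = 8 + M)
(51 + I(-21))*f(-14) = (51 + (8 - 21))*(-6) = (51 - 13)*(-6) = 38*(-6) = -228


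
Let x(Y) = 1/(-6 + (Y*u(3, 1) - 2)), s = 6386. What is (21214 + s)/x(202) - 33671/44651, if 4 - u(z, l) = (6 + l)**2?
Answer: -11212080458471/44651 ≈ -2.5110e+8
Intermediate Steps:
u(z, l) = 4 - (6 + l)**2
x(Y) = 1/(-8 - 45*Y) (x(Y) = 1/(-6 + (Y*(4 - (6 + 1)**2) - 2)) = 1/(-6 + (Y*(4 - 1*7**2) - 2)) = 1/(-6 + (Y*(4 - 1*49) - 2)) = 1/(-6 + (Y*(4 - 49) - 2)) = 1/(-6 + (Y*(-45) - 2)) = 1/(-6 + (-45*Y - 2)) = 1/(-6 + (-2 - 45*Y)) = 1/(-8 - 45*Y))
(21214 + s)/x(202) - 33671/44651 = (21214 + 6386)/(1/(-8 - 45*202)) - 33671/44651 = 27600/(1/(-8 - 9090)) - 33671*1/44651 = 27600/(1/(-9098)) - 33671/44651 = 27600/(-1/9098) - 33671/44651 = 27600*(-9098) - 33671/44651 = -251104800 - 33671/44651 = -11212080458471/44651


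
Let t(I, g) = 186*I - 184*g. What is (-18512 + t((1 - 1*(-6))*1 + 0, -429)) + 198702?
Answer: 260428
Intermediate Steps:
t(I, g) = -184*g + 186*I
(-18512 + t((1 - 1*(-6))*1 + 0, -429)) + 198702 = (-18512 + (-184*(-429) + 186*((1 - 1*(-6))*1 + 0))) + 198702 = (-18512 + (78936 + 186*((1 + 6)*1 + 0))) + 198702 = (-18512 + (78936 + 186*(7*1 + 0))) + 198702 = (-18512 + (78936 + 186*(7 + 0))) + 198702 = (-18512 + (78936 + 186*7)) + 198702 = (-18512 + (78936 + 1302)) + 198702 = (-18512 + 80238) + 198702 = 61726 + 198702 = 260428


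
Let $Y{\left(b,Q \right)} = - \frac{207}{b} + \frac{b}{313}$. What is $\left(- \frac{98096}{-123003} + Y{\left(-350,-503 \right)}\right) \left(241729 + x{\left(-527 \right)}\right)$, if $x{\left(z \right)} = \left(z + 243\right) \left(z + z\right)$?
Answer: $\frac{18798332975969}{128333130} \approx 1.4648 \cdot 10^{5}$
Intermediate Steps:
$Y{\left(b,Q \right)} = - \frac{207}{b} + \frac{b}{313}$ ($Y{\left(b,Q \right)} = - \frac{207}{b} + b \frac{1}{313} = - \frac{207}{b} + \frac{b}{313}$)
$x{\left(z \right)} = 2 z \left(243 + z\right)$ ($x{\left(z \right)} = \left(243 + z\right) 2 z = 2 z \left(243 + z\right)$)
$\left(- \frac{98096}{-123003} + Y{\left(-350,-503 \right)}\right) \left(241729 + x{\left(-527 \right)}\right) = \left(- \frac{98096}{-123003} + \left(- \frac{207}{-350} + \frac{1}{313} \left(-350\right)\right)\right) \left(241729 + 2 \left(-527\right) \left(243 - 527\right)\right) = \left(\left(-98096\right) \left(- \frac{1}{123003}\right) - \frac{57709}{109550}\right) \left(241729 + 2 \left(-527\right) \left(-284\right)\right) = \left(\frac{98096}{123003} + \left(\frac{207}{350} - \frac{350}{313}\right)\right) \left(241729 + 299336\right) = \left(\frac{98096}{123003} - \frac{57709}{109550}\right) 541065 = \frac{3648036673}{13474978650} \cdot 541065 = \frac{18798332975969}{128333130}$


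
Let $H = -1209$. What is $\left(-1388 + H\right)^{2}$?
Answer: $6744409$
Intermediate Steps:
$\left(-1388 + H\right)^{2} = \left(-1388 - 1209\right)^{2} = \left(-2597\right)^{2} = 6744409$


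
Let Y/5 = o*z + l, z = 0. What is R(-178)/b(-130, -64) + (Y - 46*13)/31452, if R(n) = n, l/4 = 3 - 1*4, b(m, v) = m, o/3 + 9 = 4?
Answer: 459843/340730 ≈ 1.3496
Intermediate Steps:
o = -15 (o = -27 + 3*4 = -27 + 12 = -15)
l = -4 (l = 4*(3 - 1*4) = 4*(3 - 4) = 4*(-1) = -4)
Y = -20 (Y = 5*(-15*0 - 4) = 5*(0 - 4) = 5*(-4) = -20)
R(-178)/b(-130, -64) + (Y - 46*13)/31452 = -178/(-130) + (-20 - 46*13)/31452 = -178*(-1/130) + (-20 - 598)*(1/31452) = 89/65 - 618*1/31452 = 89/65 - 103/5242 = 459843/340730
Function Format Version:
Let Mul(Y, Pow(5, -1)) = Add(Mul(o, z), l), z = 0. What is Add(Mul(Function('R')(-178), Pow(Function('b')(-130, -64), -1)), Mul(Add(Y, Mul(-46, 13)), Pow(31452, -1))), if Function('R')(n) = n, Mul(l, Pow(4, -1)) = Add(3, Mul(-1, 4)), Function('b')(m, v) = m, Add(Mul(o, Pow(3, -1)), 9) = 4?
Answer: Rational(459843, 340730) ≈ 1.3496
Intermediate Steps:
o = -15 (o = Add(-27, Mul(3, 4)) = Add(-27, 12) = -15)
l = -4 (l = Mul(4, Add(3, Mul(-1, 4))) = Mul(4, Add(3, -4)) = Mul(4, -1) = -4)
Y = -20 (Y = Mul(5, Add(Mul(-15, 0), -4)) = Mul(5, Add(0, -4)) = Mul(5, -4) = -20)
Add(Mul(Function('R')(-178), Pow(Function('b')(-130, -64), -1)), Mul(Add(Y, Mul(-46, 13)), Pow(31452, -1))) = Add(Mul(-178, Pow(-130, -1)), Mul(Add(-20, Mul(-46, 13)), Pow(31452, -1))) = Add(Mul(-178, Rational(-1, 130)), Mul(Add(-20, -598), Rational(1, 31452))) = Add(Rational(89, 65), Mul(-618, Rational(1, 31452))) = Add(Rational(89, 65), Rational(-103, 5242)) = Rational(459843, 340730)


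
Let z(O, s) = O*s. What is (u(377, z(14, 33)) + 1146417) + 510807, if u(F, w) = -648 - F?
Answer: 1656199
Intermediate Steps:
(u(377, z(14, 33)) + 1146417) + 510807 = ((-648 - 1*377) + 1146417) + 510807 = ((-648 - 377) + 1146417) + 510807 = (-1025 + 1146417) + 510807 = 1145392 + 510807 = 1656199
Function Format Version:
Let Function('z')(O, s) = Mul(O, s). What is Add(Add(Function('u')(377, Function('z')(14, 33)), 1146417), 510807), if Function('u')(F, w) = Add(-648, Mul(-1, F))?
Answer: 1656199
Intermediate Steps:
Add(Add(Function('u')(377, Function('z')(14, 33)), 1146417), 510807) = Add(Add(Add(-648, Mul(-1, 377)), 1146417), 510807) = Add(Add(Add(-648, -377), 1146417), 510807) = Add(Add(-1025, 1146417), 510807) = Add(1145392, 510807) = 1656199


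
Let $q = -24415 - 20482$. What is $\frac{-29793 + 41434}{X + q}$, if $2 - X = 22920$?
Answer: $- \frac{11641}{67815} \approx -0.17166$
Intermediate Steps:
$X = -22918$ ($X = 2 - 22920 = -22918$)
$q = -44897$ ($q = -24415 - 20482 = -44897$)
$\frac{-29793 + 41434}{X + q} = \frac{-29793 + 41434}{-22918 - 44897} = \frac{11641}{-67815} = 11641 \left(- \frac{1}{67815}\right) = - \frac{11641}{67815}$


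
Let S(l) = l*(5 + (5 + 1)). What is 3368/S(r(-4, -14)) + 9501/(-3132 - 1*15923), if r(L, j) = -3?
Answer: -64490773/628815 ≈ -102.56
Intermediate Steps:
S(l) = 11*l (S(l) = l*(5 + 6) = l*11 = 11*l)
3368/S(r(-4, -14)) + 9501/(-3132 - 1*15923) = 3368/((11*(-3))) + 9501/(-3132 - 1*15923) = 3368/(-33) + 9501/(-3132 - 15923) = 3368*(-1/33) + 9501/(-19055) = -3368/33 + 9501*(-1/19055) = -3368/33 - 9501/19055 = -64490773/628815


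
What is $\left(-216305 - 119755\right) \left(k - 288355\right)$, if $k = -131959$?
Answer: $141250722840$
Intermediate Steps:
$\left(-216305 - 119755\right) \left(k - 288355\right) = \left(-216305 - 119755\right) \left(-131959 - 288355\right) = \left(-336060\right) \left(-420314\right) = 141250722840$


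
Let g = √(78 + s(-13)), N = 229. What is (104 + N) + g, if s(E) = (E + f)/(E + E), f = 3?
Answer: 333 + √13247/13 ≈ 341.85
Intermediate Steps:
s(E) = (3 + E)/(2*E) (s(E) = (E + 3)/(E + E) = (3 + E)/((2*E)) = (3 + E)*(1/(2*E)) = (3 + E)/(2*E))
g = √13247/13 (g = √(78 + (½)*(3 - 13)/(-13)) = √(78 + (½)*(-1/13)*(-10)) = √(78 + 5/13) = √(1019/13) = √13247/13 ≈ 8.8535)
(104 + N) + g = (104 + 229) + √13247/13 = 333 + √13247/13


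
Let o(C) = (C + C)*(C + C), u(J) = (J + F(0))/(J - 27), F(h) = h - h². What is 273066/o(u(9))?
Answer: 273066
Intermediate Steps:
u(J) = J/(-27 + J) (u(J) = (J + 0*(1 - 1*0))/(J - 27) = (J + 0*(1 + 0))/(-27 + J) = (J + 0*1)/(-27 + J) = (J + 0)/(-27 + J) = J/(-27 + J))
o(C) = 4*C² (o(C) = (2*C)*(2*C) = 4*C²)
273066/o(u(9)) = 273066/((4*(9/(-27 + 9))²)) = 273066/((4*(9/(-18))²)) = 273066/((4*(9*(-1/18))²)) = 273066/((4*(-½)²)) = 273066/((4*(¼))) = 273066/1 = 273066*1 = 273066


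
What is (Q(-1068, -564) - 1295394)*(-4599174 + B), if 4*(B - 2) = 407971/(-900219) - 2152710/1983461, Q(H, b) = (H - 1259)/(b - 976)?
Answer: 9361287323221673530354011047/1571283364603920 ≈ 5.9577e+12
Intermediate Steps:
Q(H, b) = (-1259 + H)/(-976 + b)
B = 11537289212551/7142197111836 (B = 2 + (407971/(-900219) - 2152710/1983461)/4 = 2 + (407971*(-1/900219) - 2152710*1/1983461)/4 = 2 + (-407971/900219 - 2152710/1983461)/4 = 2 + (¼)*(-2747105011121/1785549277959) = 2 - 2747105011121/7142197111836 = 11537289212551/7142197111836 ≈ 1.6154)
(Q(-1068, -564) - 1295394)*(-4599174 + B) = ((-1259 - 1068)/(-976 - 564) - 1295394)*(-4599174 + 11537289212551/7142197111836) = (-2327/(-1540) - 1295394)*(-32848195722342010913/7142197111836) = (-1/1540*(-2327) - 1295394)*(-32848195722342010913/7142197111836) = (2327/1540 - 1295394)*(-32848195722342010913/7142197111836) = -1994904433/1540*(-32848195722342010913/7142197111836) = 9361287323221673530354011047/1571283364603920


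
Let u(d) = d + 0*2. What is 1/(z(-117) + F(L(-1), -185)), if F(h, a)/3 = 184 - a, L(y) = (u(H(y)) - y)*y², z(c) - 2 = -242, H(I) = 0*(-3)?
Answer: 1/867 ≈ 0.0011534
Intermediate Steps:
H(I) = 0
z(c) = -240 (z(c) = 2 - 242 = -240)
u(d) = d (u(d) = d + 0 = d)
L(y) = -y³ (L(y) = (0 - y)*y² = (-y)*y² = -y³)
F(h, a) = 552 - 3*a (F(h, a) = 3*(184 - a) = 552 - 3*a)
1/(z(-117) + F(L(-1), -185)) = 1/(-240 + (552 - 3*(-185))) = 1/(-240 + (552 + 555)) = 1/(-240 + 1107) = 1/867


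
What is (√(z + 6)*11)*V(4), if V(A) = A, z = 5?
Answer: 44*√11 ≈ 145.93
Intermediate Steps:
(√(z + 6)*11)*V(4) = (√(5 + 6)*11)*4 = (√11*11)*4 = (11*√11)*4 = 44*√11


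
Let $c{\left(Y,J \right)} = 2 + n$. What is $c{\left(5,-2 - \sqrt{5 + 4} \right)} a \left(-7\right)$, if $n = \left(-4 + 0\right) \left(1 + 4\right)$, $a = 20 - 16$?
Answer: $504$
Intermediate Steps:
$a = 4$
$n = -20$ ($n = \left(-4\right) 5 = -20$)
$c{\left(Y,J \right)} = -18$ ($c{\left(Y,J \right)} = 2 - 20 = -18$)
$c{\left(5,-2 - \sqrt{5 + 4} \right)} a \left(-7\right) = \left(-18\right) 4 \left(-7\right) = \left(-72\right) \left(-7\right) = 504$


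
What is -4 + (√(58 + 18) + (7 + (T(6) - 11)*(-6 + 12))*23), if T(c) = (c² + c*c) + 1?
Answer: 8713 + 2*√19 ≈ 8721.7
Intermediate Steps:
T(c) = 1 + 2*c² (T(c) = (c² + c²) + 1 = 2*c² + 1 = 1 + 2*c²)
-4 + (√(58 + 18) + (7 + (T(6) - 11)*(-6 + 12))*23) = -4 + (√(58 + 18) + (7 + ((1 + 2*6²) - 11)*(-6 + 12))*23) = -4 + (√76 + (7 + ((1 + 2*36) - 11)*6)*23) = -4 + (2*√19 + (7 + ((1 + 72) - 11)*6)*23) = -4 + (2*√19 + (7 + (73 - 11)*6)*23) = -4 + (2*√19 + (7 + 62*6)*23) = -4 + (2*√19 + (7 + 372)*23) = -4 + (2*√19 + 379*23) = -4 + (2*√19 + 8717) = -4 + (8717 + 2*√19) = 8713 + 2*√19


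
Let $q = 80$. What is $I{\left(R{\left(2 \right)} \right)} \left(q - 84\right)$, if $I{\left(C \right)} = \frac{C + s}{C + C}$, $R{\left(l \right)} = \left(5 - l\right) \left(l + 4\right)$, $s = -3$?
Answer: $- \frac{5}{3} \approx -1.6667$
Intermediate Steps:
$R{\left(l \right)} = \left(4 + l\right) \left(5 - l\right)$ ($R{\left(l \right)} = \left(5 - l\right) \left(4 + l\right) = \left(4 + l\right) \left(5 - l\right)$)
$I{\left(C \right)} = \frac{-3 + C}{2 C}$ ($I{\left(C \right)} = \frac{C - 3}{C + C} = \frac{-3 + C}{2 C}$)
$I{\left(R{\left(2 \right)} \right)} \left(q - 84\right) = \frac{-3 + \left(20 + 2 - 2^{2}\right)}{2 \left(20 + 2 - 2^{2}\right)} \left(80 - 84\right) = \frac{-3 + \left(20 + 2 - 4\right)}{2 \left(20 + 2 - 4\right)} \left(-4\right) = \frac{-3 + 18}{2 \cdot 18} \left(-4\right) = \frac{1}{2} \cdot \frac{1}{18} \cdot 15 \left(-4\right) = \frac{5}{12} \left(-4\right) = - \frac{5}{3}$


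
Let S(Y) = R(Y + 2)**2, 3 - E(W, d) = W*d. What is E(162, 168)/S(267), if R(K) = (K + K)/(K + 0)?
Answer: -27213/4 ≈ -6803.3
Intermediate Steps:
E(W, d) = 3 - W*d
R(K) = 2 (R(K) = (2*K)/K = 2)
S(Y) = 4 (S(Y) = 2**2 = 4)
E(162, 168)/S(267) = (3 - 1*162*168)/4 = (3 - 27216)*(1/4) = -27213*1/4 = -27213/4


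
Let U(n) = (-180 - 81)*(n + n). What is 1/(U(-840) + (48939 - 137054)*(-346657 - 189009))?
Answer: 1/47200648070 ≈ 2.1186e-11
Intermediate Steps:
U(n) = -522*n
1/(U(-840) + (48939 - 137054)*(-346657 - 189009)) = 1/(-522*(-840) + (48939 - 137054)*(-346657 - 189009)) = 1/(438480 - 88115*(-535666)) = 1/(438480 + 47200209590) = 1/47200648070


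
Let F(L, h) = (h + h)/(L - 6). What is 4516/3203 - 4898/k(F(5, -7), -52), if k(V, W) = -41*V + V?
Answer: 9108627/896840 ≈ 10.156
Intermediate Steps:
F(L, h) = 2*h/(-6 + L) (F(L, h) = (2*h)/(-6 + L) = 2*h/(-6 + L))
k(V, W) = -40*V
4516/3203 - 4898/k(F(5, -7), -52) = 4516/3203 - 4898/((-80*(-7)/(-6 + 5))) = 4516*(1/3203) - 4898/((-80*(-7)/(-1))) = 4516/3203 - 4898/((-80*(-7)*(-1))) = 4516/3203 - 4898/((-40*14)) = 4516/3203 - 4898/(-560) = 4516/3203 - 4898*(-1/560) = 4516/3203 + 2449/280 = 9108627/896840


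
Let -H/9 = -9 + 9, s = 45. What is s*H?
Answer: 0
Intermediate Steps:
H = 0 (H = -9*(-9 + 9) = -9*0 = 0)
s*H = 45*0 = 0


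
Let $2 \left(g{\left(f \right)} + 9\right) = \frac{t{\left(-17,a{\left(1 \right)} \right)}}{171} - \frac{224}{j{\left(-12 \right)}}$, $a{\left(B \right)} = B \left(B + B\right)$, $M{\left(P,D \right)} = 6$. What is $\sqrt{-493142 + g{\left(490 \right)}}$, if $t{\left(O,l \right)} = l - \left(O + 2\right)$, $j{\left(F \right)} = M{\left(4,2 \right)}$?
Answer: $\frac{i \sqrt{6409232342}}{114} \approx 702.26 i$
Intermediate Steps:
$a{\left(B \right)} = 2 B^{2}$ ($a{\left(B \right)} = B 2 B = 2 B^{2}$)
$j{\left(F \right)} = 6$
$t{\left(O,l \right)} = -2 + l - O$ ($t{\left(O,l \right)} = l - \left(2 + O\right) = -2 + l - O$)
$g{\left(f \right)} = - \frac{9445}{342}$ ($g{\left(f \right)} = -9 + \frac{\frac{-2 + 2 \cdot 1^{2} - -17}{171} - \frac{224}{6}}{2} = -9 + \frac{\left(-2 + 2 \cdot 1 + 17\right) \frac{1}{171} - \frac{112}{3}}{2} = -9 + \frac{\left(-2 + 2 + 17\right) \frac{1}{171} - \frac{112}{3}}{2} = -9 + \frac{17 \cdot \frac{1}{171} - \frac{112}{3}}{2} = -9 + \frac{\frac{17}{171} - \frac{112}{3}}{2} = -9 + \frac{1}{2} \left(- \frac{6367}{171}\right) = -9 - \frac{6367}{342} = - \frac{9445}{342}$)
$\sqrt{-493142 + g{\left(490 \right)}} = \sqrt{-493142 - \frac{9445}{342}} = \sqrt{- \frac{168664009}{342}} = \frac{i \sqrt{6409232342}}{114}$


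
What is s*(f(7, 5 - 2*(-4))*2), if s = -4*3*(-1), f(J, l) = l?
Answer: 312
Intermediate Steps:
s = 12 (s = -12*(-1) = 12)
s*(f(7, 5 - 2*(-4))*2) = 12*((5 - 2*(-4))*2) = 12*((5 + 8)*2) = 12*(13*2) = 12*26 = 312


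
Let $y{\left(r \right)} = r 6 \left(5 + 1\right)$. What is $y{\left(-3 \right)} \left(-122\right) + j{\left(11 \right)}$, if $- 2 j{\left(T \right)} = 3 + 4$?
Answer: $\frac{26345}{2} \approx 13173.0$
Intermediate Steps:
$y{\left(r \right)} = 36 r$ ($y{\left(r \right)} = 6 r 6 = 36 r$)
$j{\left(T \right)} = - \frac{7}{2}$ ($j{\left(T \right)} = - \frac{3 + 4}{2} = \left(- \frac{1}{2}\right) 7 = - \frac{7}{2}$)
$y{\left(-3 \right)} \left(-122\right) + j{\left(11 \right)} = 36 \left(-3\right) \left(-122\right) - \frac{7}{2} = \left(-108\right) \left(-122\right) - \frac{7}{2} = 13176 - \frac{7}{2} = \frac{26345}{2}$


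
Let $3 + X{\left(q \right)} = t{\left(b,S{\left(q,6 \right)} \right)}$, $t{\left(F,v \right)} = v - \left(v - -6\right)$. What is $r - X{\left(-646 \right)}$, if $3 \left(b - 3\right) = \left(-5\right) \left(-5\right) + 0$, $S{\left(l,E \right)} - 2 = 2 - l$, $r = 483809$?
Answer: $483818$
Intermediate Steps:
$S{\left(l,E \right)} = 4 - l$ ($S{\left(l,E \right)} = 2 - \left(-2 + l\right) = 4 - l$)
$b = \frac{34}{3}$ ($b = 3 + \frac{\left(-5\right) \left(-5\right) + 0}{3} = 3 + \frac{25 + 0}{3} = 3 + \frac{1}{3} \cdot 25 = 3 + \frac{25}{3} = \frac{34}{3} \approx 11.333$)
$t{\left(F,v \right)} = -6$ ($t{\left(F,v \right)} = v - \left(v + 6\right) = v - \left(6 + v\right) = -6$)
$X{\left(q \right)} = -9$ ($X{\left(q \right)} = -3 - 6 = -9$)
$r - X{\left(-646 \right)} = 483809 - -9 = 483809 + 9 = 483818$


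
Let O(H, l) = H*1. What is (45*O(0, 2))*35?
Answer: 0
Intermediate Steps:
O(H, l) = H
(45*O(0, 2))*35 = (45*0)*35 = 0*35 = 0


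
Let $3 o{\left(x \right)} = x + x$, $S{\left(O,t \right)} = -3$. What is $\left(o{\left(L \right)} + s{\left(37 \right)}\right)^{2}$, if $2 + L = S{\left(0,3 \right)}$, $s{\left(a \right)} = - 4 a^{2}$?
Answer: $\frac{270207844}{9} \approx 3.0023 \cdot 10^{7}$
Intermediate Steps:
$L = -5$ ($L = -2 - 3 = -5$)
$o{\left(x \right)} = \frac{2 x}{3}$ ($o{\left(x \right)} = \frac{x + x}{3} = \frac{2 x}{3}$)
$\left(o{\left(L \right)} + s{\left(37 \right)}\right)^{2} = \left(\frac{2}{3} \left(-5\right) - 4 \cdot 37^{2}\right)^{2} = \left(- \frac{10}{3} - 5476\right)^{2} = \left(- \frac{16438}{3}\right)^{2} = \frac{270207844}{9}$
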